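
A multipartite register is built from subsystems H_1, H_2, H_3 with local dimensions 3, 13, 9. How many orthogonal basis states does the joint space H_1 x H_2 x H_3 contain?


dim(H_1 x H_2 x H_3) = 3 * 13 * 9
= 39 * 9
= 351

351


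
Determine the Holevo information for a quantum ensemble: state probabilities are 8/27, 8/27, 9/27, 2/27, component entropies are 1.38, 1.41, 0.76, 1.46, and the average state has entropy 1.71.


chi = S(rho) - sum_i p_i * S(rho_i)
Weighted entropy = 8/27 * 1.38 + 8/27 * 1.41 + 9/27 * 0.76 + 2/27 * 1.46
= 1.1881
chi = 1.71 - 1.1881
= 0.5219

0.5219


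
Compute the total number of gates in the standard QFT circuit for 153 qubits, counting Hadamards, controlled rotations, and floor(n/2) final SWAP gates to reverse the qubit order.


Hadamard gates: 153
Controlled rotations: n*(n-1)/2 = 153*152/2 = 11628
SWAP gates: floor(n/2) = floor(153/2) = 76
Total = 153 + 11628 + 76
= 11857

11857


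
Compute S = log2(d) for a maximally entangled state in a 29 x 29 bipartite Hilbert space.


For a maximally entangled state in d x d:
S = log2(d) = log2(29)
= 4.8580

4.8580


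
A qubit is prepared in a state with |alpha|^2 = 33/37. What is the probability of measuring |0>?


|alpha|^2 = 33/37 = 0.8919
|beta|^2 = 1 - 33/37 = 4/37 = 0.1081
P(|0>) = |alpha|^2 = 0.8919

0.8919


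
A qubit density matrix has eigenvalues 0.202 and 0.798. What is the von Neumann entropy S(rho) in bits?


S = -p*log2(p) - (1-p)*log2(1-p)
p = 0.2020, 1-p = 0.7980
= -0.2020 * log2(0.2020) - 0.7980 * log2(0.7980)
= -(-0.4661) - (-0.2598)
= 0.7259

0.7259


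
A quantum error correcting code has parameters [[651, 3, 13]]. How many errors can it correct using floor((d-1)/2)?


Code parameters: [[651, 3, 13]], distance d = 13.
Number of correctable errors = floor((d-1)/2)
= floor((13 - 1)/2)
= floor(12/2)
= 6

6


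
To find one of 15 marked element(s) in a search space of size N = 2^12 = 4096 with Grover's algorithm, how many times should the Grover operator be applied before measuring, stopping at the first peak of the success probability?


After j Grover iterations the success probability is P(j) = sin^2((2j+1)*theta), where sin(theta) = sqrt(k/N).
N = 2^12 = 4096, k = 15
sin(theta) = sqrt(k/N) = 0.06051536478
theta = arcsin(sqrt(k/N)) = 0.06055236143 rad
P(j) reaches its first maximum when (2j+1)*theta is as close as possible to pi/2, i.e. j = round(pi/(4*theta) - 1/2).
pi/(4*theta) - 1/2 = 12.4706
(For comparison, the common estimate pi/4 * sqrt(N/k) = 12.9785; the exact maximiser is used here.)
Optimal iterations = 12

12


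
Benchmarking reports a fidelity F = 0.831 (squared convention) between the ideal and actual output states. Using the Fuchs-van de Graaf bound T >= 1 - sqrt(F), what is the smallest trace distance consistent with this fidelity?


Fuchs-van de Graaf (squared-fidelity convention): 1 - sqrt(F) <= T <= sqrt(1 - F).
Lower bound: T >= 1 - sqrt(F)
sqrt(F) = sqrt(0.831) = 0.9116
T >= 1 - 0.9116
T >= 0.0884

0.0884


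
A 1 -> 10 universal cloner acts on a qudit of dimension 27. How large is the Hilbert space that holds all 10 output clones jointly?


Output space = H^(tensor 10) where dim(H) = 27
dim = 27^10
= 729 (after 2 factors)
= 19683 (after 3 factors)
= 531441 (after 4 factors)
= 14348907 (after 5 factors)
= 387420489 (after 6 factors)
= 10460353203 (after 7 factors)
= 282429536481 (after 8 factors)
= 7625597484987 (after 9 factors)
= 205891132094649 (after 10 factors)
= 205891132094649

205891132094649


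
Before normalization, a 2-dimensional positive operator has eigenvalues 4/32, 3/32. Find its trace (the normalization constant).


tr(M) = sum of eigenvalues
= 4/32 + 3/32
= 7/32
= 0.2188

0.2188


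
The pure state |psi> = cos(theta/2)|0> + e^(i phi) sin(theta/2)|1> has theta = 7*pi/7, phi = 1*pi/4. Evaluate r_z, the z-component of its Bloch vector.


theta = 3.1416, phi = 0.7854
r_z = cos(theta) = -1.0000

-1.0000


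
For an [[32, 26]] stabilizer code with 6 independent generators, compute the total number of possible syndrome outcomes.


Each stabilizer generator gives a binary (+1 or -1) measurement outcome.
With 6 independent generators:
Total syndromes = 2^6
= 64

64


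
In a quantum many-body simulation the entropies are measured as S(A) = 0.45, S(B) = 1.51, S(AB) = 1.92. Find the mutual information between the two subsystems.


I(A:B) = S(A) + S(B) - S(AB)
= 0.45 + 1.51 - 1.92
= 0.0400

0.0400


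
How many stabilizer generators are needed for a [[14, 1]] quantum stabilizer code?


For an [[n,k]] stabilizer code:
Number of stabilizer generators = n - k
= 14 - 1
= 13

13


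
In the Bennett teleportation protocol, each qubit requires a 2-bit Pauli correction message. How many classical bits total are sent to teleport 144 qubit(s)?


Quantum teleportation requires 2 classical bits per qubit teleported.
144 qubit(s) -> 2 * 144 = 288 classical bits

288


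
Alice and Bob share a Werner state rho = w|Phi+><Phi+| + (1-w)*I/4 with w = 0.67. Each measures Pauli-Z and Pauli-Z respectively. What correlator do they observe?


|Phi+> = (|00> + |11>)/sqrt(2)
For the pure Bell state, <Z_A Z_B> = +1 (Bell-state Pauli correlator).
The maximally-mixed part I/4 has tr(I/4 * P tensor P) = 0 for any traceless Pauli P.
So <Z_A Z_B>_rho = w * (+1) + (1 - w) * 0
= 0.67 * (+1)
= 0.6700

0.6700


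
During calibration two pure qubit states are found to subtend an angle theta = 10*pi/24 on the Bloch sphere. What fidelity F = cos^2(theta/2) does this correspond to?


For states separated by angle theta on Bloch sphere:
F = cos^2(theta/2)
theta = 10*pi/24 = 1.3090
theta/2 = 0.6545
cos(theta/2) = 0.7934
F = 0.6294

0.6294


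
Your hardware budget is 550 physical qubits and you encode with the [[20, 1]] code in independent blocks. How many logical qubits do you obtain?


Each code block uses 20 physical qubits for 1 logical qubit(s).
Number of complete blocks = floor(550 / 20) = 27
Logical qubits = 27 * 1
= 27

27


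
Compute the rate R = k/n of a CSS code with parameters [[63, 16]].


Code rate R = k/n
= 16/63
= 0.2540

0.2540


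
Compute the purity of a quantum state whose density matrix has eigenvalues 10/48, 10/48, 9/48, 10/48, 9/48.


tr(rho^2) = sum of eigenvalues squared
= (10/48)^2 + (10/48)^2 + (9/48)^2 + (10/48)^2 + (9/48)^2
= (100 + 100 + 81 + 100 + 81) / 2304
= 462/2304
= 0.2005

0.2005


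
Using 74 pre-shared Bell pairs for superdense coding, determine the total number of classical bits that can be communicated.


Superdense coding allows 2 classical bits per shared entangled pair.
74 pair(s) -> 2 * 74 = 148 classical bits

148


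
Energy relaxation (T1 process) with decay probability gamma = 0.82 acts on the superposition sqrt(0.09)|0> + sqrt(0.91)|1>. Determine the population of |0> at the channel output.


For amplitude damping with parameter gamma on state sqrt(a)|0> + sqrt(b)|1>:
alpha^2 = 0.09, beta^2 = 0.91
P(|0>) = alpha^2 + gamma * beta^2
= 0.09 + 0.82 * 0.91
= 0.09 + 0.7462
= 0.8362

0.8362


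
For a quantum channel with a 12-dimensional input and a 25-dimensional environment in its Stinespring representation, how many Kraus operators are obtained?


Tracing out the environment in an orthonormal basis {|i>_E} gives Kraus operators K_i = <i|_E U |0>_E.
Number of Kraus operators = dim(H_env) = d_env
= 25

25


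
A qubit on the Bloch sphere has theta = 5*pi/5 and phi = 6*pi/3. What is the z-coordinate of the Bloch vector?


theta = 3.1416, phi = 6.2832
r_z = cos(theta) = -1.0000

-1.0000


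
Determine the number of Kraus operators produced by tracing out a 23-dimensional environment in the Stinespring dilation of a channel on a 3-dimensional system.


Tracing out the environment in an orthonormal basis {|i>_E} gives Kraus operators K_i = <i|_E U |0>_E.
Number of Kraus operators = dim(H_env) = d_env
= 23

23


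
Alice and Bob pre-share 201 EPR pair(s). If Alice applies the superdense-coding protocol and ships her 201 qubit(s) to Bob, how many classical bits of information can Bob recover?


Superdense coding allows 2 classical bits per shared entangled pair.
201 pair(s) -> 2 * 201 = 402 classical bits

402


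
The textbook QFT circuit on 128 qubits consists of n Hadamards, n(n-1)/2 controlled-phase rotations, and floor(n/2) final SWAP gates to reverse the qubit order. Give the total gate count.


Hadamard gates: 128
Controlled rotations: n*(n-1)/2 = 128*127/2 = 8128
SWAP gates: floor(n/2) = floor(128/2) = 64
Total = 128 + 8128 + 64
= 8320

8320


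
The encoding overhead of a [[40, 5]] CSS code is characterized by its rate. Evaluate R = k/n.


Code rate R = k/n
= 5/40
= 0.1250

0.1250


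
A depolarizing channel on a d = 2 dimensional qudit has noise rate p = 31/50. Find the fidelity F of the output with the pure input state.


F = (1-p) + p/d
= (1 - 0.6200) + 0.6200/2
= 0.3800 + 0.3100
= 0.6900

0.6900


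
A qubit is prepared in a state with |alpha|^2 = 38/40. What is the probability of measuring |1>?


|alpha|^2 = 38/40 = 0.9500
|beta|^2 = 1 - 38/40 = 2/40 = 0.0500
P(|1>) = |beta|^2 = 0.0500

0.0500


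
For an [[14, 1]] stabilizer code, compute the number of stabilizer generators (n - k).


For an [[n,k]] stabilizer code:
Number of stabilizer generators = n - k
= 14 - 1
= 13

13


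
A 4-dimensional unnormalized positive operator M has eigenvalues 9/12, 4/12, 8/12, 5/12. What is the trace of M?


tr(M) = sum of eigenvalues
= 9/12 + 4/12 + 8/12 + 5/12
= 26/12
= 2.1667

2.1667


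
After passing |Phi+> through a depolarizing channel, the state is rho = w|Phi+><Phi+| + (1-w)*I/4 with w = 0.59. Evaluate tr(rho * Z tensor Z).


|Phi+> = (|00> + |11>)/sqrt(2)
For the pure Bell state, <Z_A Z_B> = +1 (Bell-state Pauli correlator).
The maximally-mixed part I/4 has tr(I/4 * P tensor P) = 0 for any traceless Pauli P.
So <Z_A Z_B>_rho = w * (+1) + (1 - w) * 0
= 0.59 * (+1)
= 0.5900

0.5900


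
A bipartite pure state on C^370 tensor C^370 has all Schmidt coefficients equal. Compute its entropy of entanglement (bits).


For a maximally entangled state in d x d:
S = log2(d) = log2(370)
= 8.5314

8.5314


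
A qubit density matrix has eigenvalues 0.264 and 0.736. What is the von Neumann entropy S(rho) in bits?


S = -p*log2(p) - (1-p)*log2(1-p)
p = 0.2640, 1-p = 0.7360
= -0.2640 * log2(0.2640) - 0.7360 * log2(0.7360)
= -(-0.5072) - (-0.3255)
= 0.8327

0.8327


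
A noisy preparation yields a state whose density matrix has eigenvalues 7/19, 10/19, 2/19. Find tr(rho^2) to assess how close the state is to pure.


tr(rho^2) = sum of eigenvalues squared
= (7/19)^2 + (10/19)^2 + (2/19)^2
= (49 + 100 + 4) / 361
= 153/361
= 0.4238

0.4238


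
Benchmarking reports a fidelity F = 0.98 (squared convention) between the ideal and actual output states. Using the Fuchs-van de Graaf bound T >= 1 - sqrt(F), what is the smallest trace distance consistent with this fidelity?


Fuchs-van de Graaf (squared-fidelity convention): 1 - sqrt(F) <= T <= sqrt(1 - F).
Lower bound: T >= 1 - sqrt(F)
sqrt(F) = sqrt(0.98) = 0.9899
T >= 1 - 0.9899
T >= 0.0101

0.0101


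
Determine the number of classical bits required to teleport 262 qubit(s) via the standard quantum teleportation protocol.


Quantum teleportation requires 2 classical bits per qubit teleported.
262 qubit(s) -> 2 * 262 = 524 classical bits

524


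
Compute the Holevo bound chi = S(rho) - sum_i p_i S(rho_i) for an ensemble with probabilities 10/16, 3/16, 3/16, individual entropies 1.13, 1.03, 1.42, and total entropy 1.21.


chi = S(rho) - sum_i p_i * S(rho_i)
Weighted entropy = 10/16 * 1.13 + 3/16 * 1.03 + 3/16 * 1.42
= 1.1656
chi = 1.21 - 1.1656
= 0.0444

0.0444


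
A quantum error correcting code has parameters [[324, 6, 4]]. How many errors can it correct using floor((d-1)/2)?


Code parameters: [[324, 6, 4]], distance d = 4.
Number of correctable errors = floor((d-1)/2)
= floor((4 - 1)/2)
= floor(3/2)
= 1

1


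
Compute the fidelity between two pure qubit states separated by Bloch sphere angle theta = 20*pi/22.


For states separated by angle theta on Bloch sphere:
F = cos^2(theta/2)
theta = 20*pi/22 = 2.8560
theta/2 = 1.4280
cos(theta/2) = 0.1423
F = 0.0203

0.0203


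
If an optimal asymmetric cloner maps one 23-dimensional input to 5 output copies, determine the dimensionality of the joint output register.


Output space = H^(tensor 5) where dim(H) = 23
dim = 23^5
= 529 (after 2 factors)
= 12167 (after 3 factors)
= 279841 (after 4 factors)
= 6436343 (after 5 factors)
= 6436343

6436343


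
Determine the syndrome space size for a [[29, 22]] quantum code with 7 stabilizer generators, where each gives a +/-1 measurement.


Each stabilizer generator gives a binary (+1 or -1) measurement outcome.
With 7 independent generators:
Total syndromes = 2^7
= 128

128


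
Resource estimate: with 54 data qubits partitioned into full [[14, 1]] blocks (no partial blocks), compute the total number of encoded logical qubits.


Each code block uses 14 physical qubits for 1 logical qubit(s).
Number of complete blocks = floor(54 / 14) = 3
Logical qubits = 3 * 1
= 3

3


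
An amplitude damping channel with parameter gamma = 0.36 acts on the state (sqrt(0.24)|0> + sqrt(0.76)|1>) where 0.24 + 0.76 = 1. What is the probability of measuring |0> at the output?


For amplitude damping with parameter gamma on state sqrt(a)|0> + sqrt(b)|1>:
alpha^2 = 0.24, beta^2 = 0.76
P(|0>) = alpha^2 + gamma * beta^2
= 0.24 + 0.36 * 0.76
= 0.24 + 0.2736
= 0.5136

0.5136


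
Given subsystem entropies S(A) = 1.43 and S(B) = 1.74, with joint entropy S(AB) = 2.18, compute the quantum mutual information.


I(A:B) = S(A) + S(B) - S(AB)
= 1.43 + 1.74 - 2.18
= 0.9900

0.9900


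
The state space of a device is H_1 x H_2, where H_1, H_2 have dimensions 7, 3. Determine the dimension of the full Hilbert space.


dim(H_1 x H_2) = 7 * 3
= 21

21


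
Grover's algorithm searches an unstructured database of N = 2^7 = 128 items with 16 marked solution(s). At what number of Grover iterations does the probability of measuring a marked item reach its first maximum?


After j Grover iterations the success probability is P(j) = sin^2((2j+1)*theta), where sin(theta) = sqrt(k/N).
N = 2^7 = 128, k = 16
sin(theta) = sqrt(k/N) = 0.3535533906
theta = arcsin(sqrt(k/N)) = 0.3613671239 rad
P(j) reaches its first maximum when (2j+1)*theta is as close as possible to pi/2, i.e. j = round(pi/(4*theta) - 1/2).
pi/(4*theta) - 1/2 = 1.6734
(For comparison, the common estimate pi/4 * sqrt(N/k) = 2.2214; the exact maximiser is used here.)
Optimal iterations = 2

2


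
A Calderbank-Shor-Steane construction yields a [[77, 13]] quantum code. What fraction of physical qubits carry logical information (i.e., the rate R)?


Code rate R = k/n
= 13/77
= 0.1688

0.1688


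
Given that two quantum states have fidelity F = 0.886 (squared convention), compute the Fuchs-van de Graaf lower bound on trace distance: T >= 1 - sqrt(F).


Fuchs-van de Graaf (squared-fidelity convention): 1 - sqrt(F) <= T <= sqrt(1 - F).
Lower bound: T >= 1 - sqrt(F)
sqrt(F) = sqrt(0.886) = 0.9413
T >= 1 - 0.9413
T >= 0.0587

0.0587


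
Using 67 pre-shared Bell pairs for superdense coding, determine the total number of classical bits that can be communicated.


Superdense coding allows 2 classical bits per shared entangled pair.
67 pair(s) -> 2 * 67 = 134 classical bits

134


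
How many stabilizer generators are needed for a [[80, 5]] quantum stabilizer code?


For an [[n,k]] stabilizer code:
Number of stabilizer generators = n - k
= 80 - 5
= 75

75


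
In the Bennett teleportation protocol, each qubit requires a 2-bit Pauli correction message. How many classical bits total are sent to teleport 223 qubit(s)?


Quantum teleportation requires 2 classical bits per qubit teleported.
223 qubit(s) -> 2 * 223 = 446 classical bits

446


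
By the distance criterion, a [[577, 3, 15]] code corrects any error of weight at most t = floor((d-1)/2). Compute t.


Code parameters: [[577, 3, 15]], distance d = 15.
Number of correctable errors = floor((d-1)/2)
= floor((15 - 1)/2)
= floor(14/2)
= 7

7


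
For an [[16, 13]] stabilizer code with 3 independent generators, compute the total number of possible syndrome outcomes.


Each stabilizer generator gives a binary (+1 or -1) measurement outcome.
With 3 independent generators:
Total syndromes = 2^3
= 8

8


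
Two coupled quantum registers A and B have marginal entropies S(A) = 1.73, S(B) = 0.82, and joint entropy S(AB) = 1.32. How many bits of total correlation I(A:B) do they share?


I(A:B) = S(A) + S(B) - S(AB)
= 1.73 + 0.82 - 1.32
= 1.2300

1.2300


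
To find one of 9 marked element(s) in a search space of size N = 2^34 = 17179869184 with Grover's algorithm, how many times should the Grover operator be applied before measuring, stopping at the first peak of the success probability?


After j Grover iterations the success probability is P(j) = sin^2((2j+1)*theta), where sin(theta) = sqrt(k/N).
N = 2^34 = 17179869184, k = 9
sin(theta) = sqrt(k/N) = 2.288818359e-05
theta = arcsin(sqrt(k/N)) = 2.28881836e-05 rad
P(j) reaches its first maximum when (2j+1)*theta is as close as possible to pi/2, i.e. j = round(pi/(4*theta) - 1/2).
pi/(4*theta) - 1/2 = 34314.0694
(For comparison, the common estimate pi/4 * sqrt(N/k) = 34314.5694; the exact maximiser is used here.)
Optimal iterations = 34314

34314


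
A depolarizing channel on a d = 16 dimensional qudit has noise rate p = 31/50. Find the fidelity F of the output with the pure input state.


F = (1-p) + p/d
= (1 - 0.6200) + 0.6200/16
= 0.3800 + 0.0387
= 0.4188

0.4188


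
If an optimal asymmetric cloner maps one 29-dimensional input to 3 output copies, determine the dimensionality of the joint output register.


Output space = H^(tensor 3) where dim(H) = 29
dim = 29^3
= 841 (after 2 factors)
= 24389 (after 3 factors)
= 24389

24389


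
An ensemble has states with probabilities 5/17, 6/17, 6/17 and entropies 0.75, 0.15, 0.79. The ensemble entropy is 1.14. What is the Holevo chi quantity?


chi = S(rho) - sum_i p_i * S(rho_i)
Weighted entropy = 5/17 * 0.75 + 6/17 * 0.15 + 6/17 * 0.79
= 0.5524
chi = 1.14 - 0.5524
= 0.5876

0.5876


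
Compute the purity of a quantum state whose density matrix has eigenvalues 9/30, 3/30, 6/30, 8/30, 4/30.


tr(rho^2) = sum of eigenvalues squared
= (9/30)^2 + (3/30)^2 + (6/30)^2 + (8/30)^2 + (4/30)^2
= (81 + 9 + 36 + 64 + 16) / 900
= 206/900
= 0.2289

0.2289


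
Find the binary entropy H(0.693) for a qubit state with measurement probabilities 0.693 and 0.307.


S = -p*log2(p) - (1-p)*log2(1-p)
p = 0.6930, 1-p = 0.3070
= -0.6930 * log2(0.6930) - 0.3070 * log2(0.3070)
= -(-0.3666) - (-0.5230)
= 0.8897

0.8897


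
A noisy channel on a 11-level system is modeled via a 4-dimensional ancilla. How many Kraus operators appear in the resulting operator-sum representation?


Tracing out the environment in an orthonormal basis {|i>_E} gives Kraus operators K_i = <i|_E U |0>_E.
Number of Kraus operators = dim(H_env) = d_env
= 4

4


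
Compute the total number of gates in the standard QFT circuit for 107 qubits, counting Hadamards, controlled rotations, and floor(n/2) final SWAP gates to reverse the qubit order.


Hadamard gates: 107
Controlled rotations: n*(n-1)/2 = 107*106/2 = 5671
SWAP gates: floor(n/2) = floor(107/2) = 53
Total = 107 + 5671 + 53
= 5831

5831


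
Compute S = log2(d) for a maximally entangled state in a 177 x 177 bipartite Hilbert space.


For a maximally entangled state in d x d:
S = log2(d) = log2(177)
= 7.4676

7.4676


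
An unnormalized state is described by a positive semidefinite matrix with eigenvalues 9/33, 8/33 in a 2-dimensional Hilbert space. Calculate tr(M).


tr(M) = sum of eigenvalues
= 9/33 + 8/33
= 17/33
= 0.5152

0.5152


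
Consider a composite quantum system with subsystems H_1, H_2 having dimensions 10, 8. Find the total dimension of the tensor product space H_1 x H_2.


dim(H_1 x H_2) = 10 * 8
= 80

80


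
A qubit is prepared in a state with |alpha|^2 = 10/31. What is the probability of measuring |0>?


|alpha|^2 = 10/31 = 0.3226
|beta|^2 = 1 - 10/31 = 21/31 = 0.6774
P(|0>) = |alpha|^2 = 0.3226

0.3226


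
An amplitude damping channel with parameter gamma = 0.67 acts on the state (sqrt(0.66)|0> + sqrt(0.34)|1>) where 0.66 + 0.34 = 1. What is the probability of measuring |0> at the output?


For amplitude damping with parameter gamma on state sqrt(a)|0> + sqrt(b)|1>:
alpha^2 = 0.66, beta^2 = 0.34
P(|0>) = alpha^2 + gamma * beta^2
= 0.66 + 0.67 * 0.34
= 0.66 + 0.2278
= 0.8878

0.8878


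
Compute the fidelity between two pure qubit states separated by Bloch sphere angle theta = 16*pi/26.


For states separated by angle theta on Bloch sphere:
F = cos^2(theta/2)
theta = 16*pi/26 = 1.9333
theta/2 = 0.9666
cos(theta/2) = 0.5681
F = 0.3227

0.3227


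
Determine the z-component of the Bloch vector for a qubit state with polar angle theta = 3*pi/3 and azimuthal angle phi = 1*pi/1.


theta = 3.1416, phi = 3.1416
r_z = cos(theta) = -1.0000

-1.0000


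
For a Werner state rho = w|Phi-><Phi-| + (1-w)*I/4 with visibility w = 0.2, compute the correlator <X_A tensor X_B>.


|Phi-> = (|00> - |11>)/sqrt(2)
For the pure Bell state, <X_A X_B> = -1 (Bell-state Pauli correlator).
The maximally-mixed part I/4 has tr(I/4 * P tensor P) = 0 for any traceless Pauli P.
So <X_A X_B>_rho = w * (-1) + (1 - w) * 0
= 0.2 * (-1)
= -0.2000

-0.2000


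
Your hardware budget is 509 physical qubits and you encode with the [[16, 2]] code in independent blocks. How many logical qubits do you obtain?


Each code block uses 16 physical qubits for 2 logical qubit(s).
Number of complete blocks = floor(509 / 16) = 31
Logical qubits = 31 * 2
= 62

62


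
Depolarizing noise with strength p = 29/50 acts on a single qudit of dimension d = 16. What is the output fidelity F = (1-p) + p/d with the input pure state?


F = (1-p) + p/d
= (1 - 0.5800) + 0.5800/16
= 0.4200 + 0.0362
= 0.4563

0.4563


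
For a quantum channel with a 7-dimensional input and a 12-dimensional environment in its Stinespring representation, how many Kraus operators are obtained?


Tracing out the environment in an orthonormal basis {|i>_E} gives Kraus operators K_i = <i|_E U |0>_E.
Number of Kraus operators = dim(H_env) = d_env
= 12

12


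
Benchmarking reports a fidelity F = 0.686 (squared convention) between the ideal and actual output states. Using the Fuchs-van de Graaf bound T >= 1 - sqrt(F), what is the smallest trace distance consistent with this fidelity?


Fuchs-van de Graaf (squared-fidelity convention): 1 - sqrt(F) <= T <= sqrt(1 - F).
Lower bound: T >= 1 - sqrt(F)
sqrt(F) = sqrt(0.686) = 0.8283
T >= 1 - 0.8283
T >= 0.1717

0.1717


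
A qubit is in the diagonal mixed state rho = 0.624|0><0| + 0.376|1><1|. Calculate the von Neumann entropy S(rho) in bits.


S = -p*log2(p) - (1-p)*log2(1-p)
p = 0.6240, 1-p = 0.3760
= -0.6240 * log2(0.6240) - 0.3760 * log2(0.3760)
= -(-0.4246) - (-0.5306)
= 0.9552

0.9552


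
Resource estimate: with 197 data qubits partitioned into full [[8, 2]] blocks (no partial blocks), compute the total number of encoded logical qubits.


Each code block uses 8 physical qubits for 2 logical qubit(s).
Number of complete blocks = floor(197 / 8) = 24
Logical qubits = 24 * 2
= 48

48


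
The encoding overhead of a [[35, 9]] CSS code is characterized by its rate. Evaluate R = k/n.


Code rate R = k/n
= 9/35
= 0.2571

0.2571


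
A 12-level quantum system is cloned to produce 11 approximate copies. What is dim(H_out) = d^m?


Output space = H^(tensor 11) where dim(H) = 12
dim = 12^11
= 144 (after 2 factors)
= 1728 (after 3 factors)
= 20736 (after 4 factors)
= 248832 (after 5 factors)
= 2985984 (after 6 factors)
= 35831808 (after 7 factors)
= 429981696 (after 8 factors)
= 5159780352 (after 9 factors)
= 61917364224 (after 10 factors)
= 743008370688 (after 11 factors)
= 743008370688

743008370688


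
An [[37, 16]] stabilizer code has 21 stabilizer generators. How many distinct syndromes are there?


Each stabilizer generator gives a binary (+1 or -1) measurement outcome.
With 21 independent generators:
Total syndromes = 2^21
= 2097152

2097152


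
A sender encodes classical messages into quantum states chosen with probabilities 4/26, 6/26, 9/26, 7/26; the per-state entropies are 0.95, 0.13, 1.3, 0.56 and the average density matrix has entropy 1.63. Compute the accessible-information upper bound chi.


chi = S(rho) - sum_i p_i * S(rho_i)
Weighted entropy = 4/26 * 0.95 + 6/26 * 0.13 + 9/26 * 1.3 + 7/26 * 0.56
= 0.7769
chi = 1.63 - 0.7769
= 0.8531

0.8531


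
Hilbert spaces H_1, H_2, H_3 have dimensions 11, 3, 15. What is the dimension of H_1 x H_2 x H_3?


dim(H_1 x H_2 x H_3) = 11 * 3 * 15
= 33 * 15
= 495

495


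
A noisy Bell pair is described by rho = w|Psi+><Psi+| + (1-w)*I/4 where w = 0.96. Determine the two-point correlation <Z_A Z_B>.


|Psi+> = (|01> + |10>)/sqrt(2)
For the pure Bell state, <Z_A Z_B> = -1 (Bell-state Pauli correlator).
The maximally-mixed part I/4 has tr(I/4 * P tensor P) = 0 for any traceless Pauli P.
So <Z_A Z_B>_rho = w * (-1) + (1 - w) * 0
= 0.96 * (-1)
= -0.9600

-0.9600


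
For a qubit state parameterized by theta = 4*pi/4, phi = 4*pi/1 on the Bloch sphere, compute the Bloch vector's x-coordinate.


theta = 3.1416, phi = 12.5664
r_x = sin(theta)*cos(phi) = 0.0000 * 1.0000
r_x = 0.0000

0.0000


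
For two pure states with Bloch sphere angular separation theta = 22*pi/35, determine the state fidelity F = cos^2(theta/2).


For states separated by angle theta on Bloch sphere:
F = cos^2(theta/2)
theta = 22*pi/35 = 1.9747
theta/2 = 0.9874
cos(theta/2) = 0.5509
F = 0.3035

0.3035


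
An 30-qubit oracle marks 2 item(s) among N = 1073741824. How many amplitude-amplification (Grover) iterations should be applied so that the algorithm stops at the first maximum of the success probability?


After j Grover iterations the success probability is P(j) = sin^2((2j+1)*theta), where sin(theta) = sqrt(k/N).
N = 2^30 = 1073741824, k = 2
sin(theta) = sqrt(k/N) = 4.315837288e-05
theta = arcsin(sqrt(k/N)) = 4.315837289e-05 rad
P(j) reaches its first maximum when (2j+1)*theta is as close as possible to pi/2, i.e. j = round(pi/(4*theta) - 1/2).
pi/(4*theta) - 1/2 = 18197.5485
(For comparison, the common estimate pi/4 * sqrt(N/k) = 18198.0485; the exact maximiser is used here.)
Optimal iterations = 18198

18198


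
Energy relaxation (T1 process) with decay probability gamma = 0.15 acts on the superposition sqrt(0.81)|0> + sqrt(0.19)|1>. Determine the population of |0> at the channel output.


For amplitude damping with parameter gamma on state sqrt(a)|0> + sqrt(b)|1>:
alpha^2 = 0.81, beta^2 = 0.19
P(|0>) = alpha^2 + gamma * beta^2
= 0.81 + 0.15 * 0.19
= 0.81 + 0.0285
= 0.8385

0.8385


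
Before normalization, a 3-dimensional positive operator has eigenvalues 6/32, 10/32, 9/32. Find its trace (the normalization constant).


tr(M) = sum of eigenvalues
= 6/32 + 10/32 + 9/32
= 25/32
= 0.7812

0.7812


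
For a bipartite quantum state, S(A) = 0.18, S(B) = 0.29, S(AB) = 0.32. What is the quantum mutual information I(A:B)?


I(A:B) = S(A) + S(B) - S(AB)
= 0.18 + 0.29 - 0.32
= 0.1500

0.1500


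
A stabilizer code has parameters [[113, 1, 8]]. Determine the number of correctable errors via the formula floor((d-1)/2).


Code parameters: [[113, 1, 8]], distance d = 8.
Number of correctable errors = floor((d-1)/2)
= floor((8 - 1)/2)
= floor(7/2)
= 3

3


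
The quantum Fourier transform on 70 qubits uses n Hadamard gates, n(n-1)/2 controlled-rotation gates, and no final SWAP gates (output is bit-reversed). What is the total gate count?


Hadamard gates: 70
Controlled rotations: n*(n-1)/2 = 70*69/2 = 2415
SWAP gates: 0 (omitted)
Total = 70 + 2415
= 2485

2485


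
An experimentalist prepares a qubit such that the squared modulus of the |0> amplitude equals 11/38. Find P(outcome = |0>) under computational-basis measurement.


|alpha|^2 = 11/38 = 0.2895
|beta|^2 = 1 - 11/38 = 27/38 = 0.7105
P(|0>) = |alpha|^2 = 0.2895

0.2895


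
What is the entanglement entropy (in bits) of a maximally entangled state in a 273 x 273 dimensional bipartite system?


For a maximally entangled state in d x d:
S = log2(d) = log2(273)
= 8.0928

8.0928


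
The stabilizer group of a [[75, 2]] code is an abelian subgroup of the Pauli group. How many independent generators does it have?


For an [[n,k]] stabilizer code:
Number of stabilizer generators = n - k
= 75 - 2
= 73

73


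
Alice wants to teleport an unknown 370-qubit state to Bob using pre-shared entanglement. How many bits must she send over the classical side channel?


Quantum teleportation requires 2 classical bits per qubit teleported.
370 qubit(s) -> 2 * 370 = 740 classical bits

740


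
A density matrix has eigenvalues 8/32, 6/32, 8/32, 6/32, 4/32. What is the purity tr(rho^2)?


tr(rho^2) = sum of eigenvalues squared
= (8/32)^2 + (6/32)^2 + (8/32)^2 + (6/32)^2 + (4/32)^2
= (64 + 36 + 64 + 36 + 16) / 1024
= 216/1024
= 0.2109

0.2109


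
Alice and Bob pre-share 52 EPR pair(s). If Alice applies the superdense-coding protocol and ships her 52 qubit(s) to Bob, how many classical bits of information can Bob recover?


Superdense coding allows 2 classical bits per shared entangled pair.
52 pair(s) -> 2 * 52 = 104 classical bits

104


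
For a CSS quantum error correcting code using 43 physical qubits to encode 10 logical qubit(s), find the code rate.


Code rate R = k/n
= 10/43
= 0.2326

0.2326


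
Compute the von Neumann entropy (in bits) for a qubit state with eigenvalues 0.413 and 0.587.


S = -p*log2(p) - (1-p)*log2(1-p)
p = 0.4130, 1-p = 0.5870
= -0.4130 * log2(0.4130) - 0.5870 * log2(0.5870)
= -(-0.5269) - (-0.4511)
= 0.9780

0.9780


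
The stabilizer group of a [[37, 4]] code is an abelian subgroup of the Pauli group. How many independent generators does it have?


For an [[n,k]] stabilizer code:
Number of stabilizer generators = n - k
= 37 - 4
= 33

33


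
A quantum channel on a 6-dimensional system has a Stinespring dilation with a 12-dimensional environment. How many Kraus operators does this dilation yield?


Tracing out the environment in an orthonormal basis {|i>_E} gives Kraus operators K_i = <i|_E U |0>_E.
Number of Kraus operators = dim(H_env) = d_env
= 12

12


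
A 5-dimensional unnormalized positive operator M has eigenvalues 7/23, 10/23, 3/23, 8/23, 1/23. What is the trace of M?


tr(M) = sum of eigenvalues
= 7/23 + 10/23 + 3/23 + 8/23 + 1/23
= 29/23
= 1.2609

1.2609


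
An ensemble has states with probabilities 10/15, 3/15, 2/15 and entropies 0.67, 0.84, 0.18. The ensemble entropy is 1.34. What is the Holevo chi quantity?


chi = S(rho) - sum_i p_i * S(rho_i)
Weighted entropy = 10/15 * 0.67 + 3/15 * 0.84 + 2/15 * 0.18
= 0.6387
chi = 1.34 - 0.6387
= 0.7013

0.7013


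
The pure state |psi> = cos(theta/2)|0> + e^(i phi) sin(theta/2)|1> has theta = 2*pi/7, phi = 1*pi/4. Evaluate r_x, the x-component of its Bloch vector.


theta = 0.8976, phi = 0.7854
r_x = sin(theta)*cos(phi) = 0.7818 * 0.7071
r_x = 0.5528

0.5528


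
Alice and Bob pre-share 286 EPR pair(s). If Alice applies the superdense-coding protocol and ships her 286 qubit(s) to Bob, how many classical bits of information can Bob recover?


Superdense coding allows 2 classical bits per shared entangled pair.
286 pair(s) -> 2 * 286 = 572 classical bits

572


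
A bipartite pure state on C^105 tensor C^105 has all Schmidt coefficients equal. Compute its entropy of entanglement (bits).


For a maximally entangled state in d x d:
S = log2(d) = log2(105)
= 6.7142

6.7142


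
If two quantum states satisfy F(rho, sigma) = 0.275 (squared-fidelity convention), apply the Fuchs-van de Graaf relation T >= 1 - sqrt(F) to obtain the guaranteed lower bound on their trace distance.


Fuchs-van de Graaf (squared-fidelity convention): 1 - sqrt(F) <= T <= sqrt(1 - F).
Lower bound: T >= 1 - sqrt(F)
sqrt(F) = sqrt(0.275) = 0.5244
T >= 1 - 0.5244
T >= 0.4756

0.4756


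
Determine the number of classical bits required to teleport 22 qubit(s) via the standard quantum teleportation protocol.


Quantum teleportation requires 2 classical bits per qubit teleported.
22 qubit(s) -> 2 * 22 = 44 classical bits

44


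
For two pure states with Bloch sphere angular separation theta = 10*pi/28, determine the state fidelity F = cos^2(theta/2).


For states separated by angle theta on Bloch sphere:
F = cos^2(theta/2)
theta = 10*pi/28 = 1.1220
theta/2 = 0.5610
cos(theta/2) = 0.8467
F = 0.7169

0.7169


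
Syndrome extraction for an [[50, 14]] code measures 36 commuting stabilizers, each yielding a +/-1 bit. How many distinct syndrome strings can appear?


Each stabilizer generator gives a binary (+1 or -1) measurement outcome.
With 36 independent generators:
Total syndromes = 2^36
= 68719476736

68719476736


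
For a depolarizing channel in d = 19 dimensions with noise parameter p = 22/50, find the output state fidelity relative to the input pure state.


F = (1-p) + p/d
= (1 - 0.4400) + 0.4400/19
= 0.5600 + 0.0232
= 0.5832

0.5832


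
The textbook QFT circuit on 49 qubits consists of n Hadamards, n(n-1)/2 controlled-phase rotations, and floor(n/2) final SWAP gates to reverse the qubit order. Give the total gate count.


Hadamard gates: 49
Controlled rotations: n*(n-1)/2 = 49*48/2 = 1176
SWAP gates: floor(n/2) = floor(49/2) = 24
Total = 49 + 1176 + 24
= 1249

1249


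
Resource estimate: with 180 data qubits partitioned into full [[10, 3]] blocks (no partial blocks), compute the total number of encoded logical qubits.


Each code block uses 10 physical qubits for 3 logical qubit(s).
Number of complete blocks = floor(180 / 10) = 18
Logical qubits = 18 * 3
= 54

54


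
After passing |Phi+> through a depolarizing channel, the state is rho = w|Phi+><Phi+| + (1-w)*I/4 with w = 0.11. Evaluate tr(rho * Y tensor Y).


|Phi+> = (|00> + |11>)/sqrt(2)
For the pure Bell state, <Y_A Y_B> = -1 (Bell-state Pauli correlator).
The maximally-mixed part I/4 has tr(I/4 * P tensor P) = 0 for any traceless Pauli P.
So <Y_A Y_B>_rho = w * (-1) + (1 - w) * 0
= 0.11 * (-1)
= -0.1100

-0.1100


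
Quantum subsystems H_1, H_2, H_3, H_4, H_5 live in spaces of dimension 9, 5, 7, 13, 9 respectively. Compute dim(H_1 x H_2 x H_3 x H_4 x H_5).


dim(H_1 x H_2 x H_3 x H_4 x H_5) = 9 * 5 * 7 * 13 * 9
= 45 * 7 * 13 * 9
= 315 * 13 * 9
= 4095 * 9
= 36855

36855


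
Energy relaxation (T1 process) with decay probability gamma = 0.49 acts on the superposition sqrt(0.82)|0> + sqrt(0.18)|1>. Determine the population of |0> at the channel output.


For amplitude damping with parameter gamma on state sqrt(a)|0> + sqrt(b)|1>:
alpha^2 = 0.82, beta^2 = 0.18
P(|0>) = alpha^2 + gamma * beta^2
= 0.82 + 0.49 * 0.18
= 0.82 + 0.0882
= 0.9082

0.9082


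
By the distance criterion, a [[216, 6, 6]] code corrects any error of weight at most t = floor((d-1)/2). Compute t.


Code parameters: [[216, 6, 6]], distance d = 6.
Number of correctable errors = floor((d-1)/2)
= floor((6 - 1)/2)
= floor(5/2)
= 2

2


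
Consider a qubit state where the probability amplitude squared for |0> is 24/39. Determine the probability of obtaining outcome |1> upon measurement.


|alpha|^2 = 24/39 = 0.6154
|beta|^2 = 1 - 24/39 = 15/39 = 0.3846
P(|1>) = |beta|^2 = 0.3846

0.3846


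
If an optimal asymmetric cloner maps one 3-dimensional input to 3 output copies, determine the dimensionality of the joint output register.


Output space = H^(tensor 3) where dim(H) = 3
dim = 3^3
= 9 (after 2 factors)
= 27 (after 3 factors)
= 27

27


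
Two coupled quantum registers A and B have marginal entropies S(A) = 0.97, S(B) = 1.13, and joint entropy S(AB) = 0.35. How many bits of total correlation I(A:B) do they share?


I(A:B) = S(A) + S(B) - S(AB)
= 0.97 + 1.13 - 0.35
= 1.7500

1.7500


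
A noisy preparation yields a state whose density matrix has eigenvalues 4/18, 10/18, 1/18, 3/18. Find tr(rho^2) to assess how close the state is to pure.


tr(rho^2) = sum of eigenvalues squared
= (4/18)^2 + (10/18)^2 + (1/18)^2 + (3/18)^2
= (16 + 100 + 1 + 9) / 324
= 126/324
= 0.3889

0.3889


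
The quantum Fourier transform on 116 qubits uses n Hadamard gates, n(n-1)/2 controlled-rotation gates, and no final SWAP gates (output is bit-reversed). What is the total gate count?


Hadamard gates: 116
Controlled rotations: n*(n-1)/2 = 116*115/2 = 6670
SWAP gates: 0 (omitted)
Total = 116 + 6670
= 6786

6786


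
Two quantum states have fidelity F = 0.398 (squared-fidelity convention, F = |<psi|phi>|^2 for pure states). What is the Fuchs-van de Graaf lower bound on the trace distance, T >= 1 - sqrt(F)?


Fuchs-van de Graaf (squared-fidelity convention): 1 - sqrt(F) <= T <= sqrt(1 - F).
Lower bound: T >= 1 - sqrt(F)
sqrt(F) = sqrt(0.398) = 0.6309
T >= 1 - 0.6309
T >= 0.3691

0.3691


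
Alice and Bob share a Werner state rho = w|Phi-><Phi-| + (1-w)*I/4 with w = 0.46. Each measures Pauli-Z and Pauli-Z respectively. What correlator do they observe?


|Phi-> = (|00> - |11>)/sqrt(2)
For the pure Bell state, <Z_A Z_B> = +1 (Bell-state Pauli correlator).
The maximally-mixed part I/4 has tr(I/4 * P tensor P) = 0 for any traceless Pauli P.
So <Z_A Z_B>_rho = w * (+1) + (1 - w) * 0
= 0.46 * (+1)
= 0.4600

0.4600


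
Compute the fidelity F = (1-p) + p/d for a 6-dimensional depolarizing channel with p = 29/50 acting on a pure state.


F = (1-p) + p/d
= (1 - 0.5800) + 0.5800/6
= 0.4200 + 0.0967
= 0.5167

0.5167


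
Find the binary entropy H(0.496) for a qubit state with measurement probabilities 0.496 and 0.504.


S = -p*log2(p) - (1-p)*log2(1-p)
p = 0.4960, 1-p = 0.5040
= -0.4960 * log2(0.4960) - 0.5040 * log2(0.5040)
= -(-0.5017) - (-0.4982)
= 1.0000

1.0000


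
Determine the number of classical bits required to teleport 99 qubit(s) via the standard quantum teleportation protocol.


Quantum teleportation requires 2 classical bits per qubit teleported.
99 qubit(s) -> 2 * 99 = 198 classical bits

198


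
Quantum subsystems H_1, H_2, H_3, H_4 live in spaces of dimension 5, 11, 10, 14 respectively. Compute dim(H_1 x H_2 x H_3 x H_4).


dim(H_1 x H_2 x H_3 x H_4) = 5 * 11 * 10 * 14
= 55 * 10 * 14
= 550 * 14
= 7700

7700


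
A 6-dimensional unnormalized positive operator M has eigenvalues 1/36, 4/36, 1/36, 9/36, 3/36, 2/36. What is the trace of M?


tr(M) = sum of eigenvalues
= 1/36 + 4/36 + 1/36 + 9/36 + 3/36 + 2/36
= 20/36
= 0.5556

0.5556


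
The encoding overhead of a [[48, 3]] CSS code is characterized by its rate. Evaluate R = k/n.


Code rate R = k/n
= 3/48
= 0.0625

0.0625


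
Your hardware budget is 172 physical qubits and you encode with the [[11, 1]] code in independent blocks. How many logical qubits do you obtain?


Each code block uses 11 physical qubits for 1 logical qubit(s).
Number of complete blocks = floor(172 / 11) = 15
Logical qubits = 15 * 1
= 15

15


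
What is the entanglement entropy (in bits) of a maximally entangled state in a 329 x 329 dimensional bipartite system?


For a maximally entangled state in d x d:
S = log2(d) = log2(329)
= 8.3619

8.3619


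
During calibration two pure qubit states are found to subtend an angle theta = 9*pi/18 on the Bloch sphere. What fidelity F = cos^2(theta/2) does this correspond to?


For states separated by angle theta on Bloch sphere:
F = cos^2(theta/2)
theta = 9*pi/18 = 1.5708
theta/2 = 0.7854
cos(theta/2) = 0.7071
F = 0.5000

0.5000


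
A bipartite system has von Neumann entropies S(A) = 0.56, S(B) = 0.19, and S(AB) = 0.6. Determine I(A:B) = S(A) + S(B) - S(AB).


I(A:B) = S(A) + S(B) - S(AB)
= 0.56 + 0.19 - 0.6
= 0.1500

0.1500
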